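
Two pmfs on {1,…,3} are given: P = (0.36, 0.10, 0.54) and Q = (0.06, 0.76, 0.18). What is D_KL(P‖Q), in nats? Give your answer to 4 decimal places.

1.0355 nats

D(P‖Q) = Σ p·ln(p/q).
  0.36·ln(0.36/0.06) = 0.64503
  0.10·ln(0.10/0.76) = -0.20281
  0.54·ln(0.54/0.18) = 0.59325
D(P‖Q) = 1.0355 nats.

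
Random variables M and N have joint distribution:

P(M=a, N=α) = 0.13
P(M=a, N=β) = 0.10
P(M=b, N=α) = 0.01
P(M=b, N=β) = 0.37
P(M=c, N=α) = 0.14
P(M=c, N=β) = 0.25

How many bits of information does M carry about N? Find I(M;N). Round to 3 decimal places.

Marginals: p(M) = (0.2300, 0.3800, 0.3900), p(N) = (0.2800, 0.7200).
I(M;N) = H(M) + H(N) − H(M,N).
H(M) = 1.5479, H(N) = 0.8555, H(M,N) = 2.2091.
I(M;N) = 1.5479 + 0.8555 − 2.2091 = 0.194 bits.

0.194 bits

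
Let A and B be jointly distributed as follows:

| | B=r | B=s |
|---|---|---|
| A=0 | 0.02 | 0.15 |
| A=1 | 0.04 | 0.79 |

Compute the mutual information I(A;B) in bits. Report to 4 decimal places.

Marginals: p(A) = (0.1700, 0.8300), p(B) = (0.0600, 0.9400).
I(A;B) = H(A) + H(B) − H(A,B).
H(A) = 0.6577, H(B) = 0.3274, H(A,B) = 0.9778.
I(A;B) = 0.6577 + 0.3274 − 0.9778 = 0.0073 bits.

0.0073 bits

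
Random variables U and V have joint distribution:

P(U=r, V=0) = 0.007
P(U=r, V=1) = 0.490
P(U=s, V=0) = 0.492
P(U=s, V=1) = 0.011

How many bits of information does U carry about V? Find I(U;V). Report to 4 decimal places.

Marginals: p(U) = (0.4970, 0.5030), p(V) = (0.4990, 0.5010).
I(U;V) = Σ p(x,y)·log₂[p(x,y)/(p(x)p(y))].
  (r,0): 0.007·log₂(0.0282) = -0.03603
  (r,1): 0.490·log₂(1.9679) = 0.47856
  (s,0): 0.492·log₂(1.9602) = 0.47773
  (s,1): 0.011·log₂(0.0437) = -0.04970
Sum = 0.8706 bits.

0.8706 bits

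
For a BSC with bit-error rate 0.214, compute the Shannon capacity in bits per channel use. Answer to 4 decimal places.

Binary symmetric channel: C = 1 − h₂(ε) where h₂ is the binary entropy function.
h₂(0.214) = −0.214·log₂0.214 − 0.786·log₂0.786 = 0.7491.
C = 1 − 0.7491 = 0.2509 bits per channel use.

0.2509 bits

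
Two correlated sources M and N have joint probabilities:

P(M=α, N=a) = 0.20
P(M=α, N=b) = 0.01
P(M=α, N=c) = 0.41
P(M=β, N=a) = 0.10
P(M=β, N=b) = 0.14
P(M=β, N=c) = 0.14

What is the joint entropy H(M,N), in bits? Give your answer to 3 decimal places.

H(M,N) = −Σ p(x,y)·log₂ p(x,y) over all 6 cells.
  cell (α,a): −0.20·log₂0.20 = 0.4644
  cell (α,b): −0.01·log₂0.01 = 0.0664
  cell (α,c): −0.41·log₂0.41 = 0.5274
  cell (β,a): −0.10·log₂0.10 = 0.3322
  cell (β,b): −0.14·log₂0.14 = 0.3971
  cell (β,c): −0.14·log₂0.14 = 0.3971
Sum = 2.185 bits.

2.185 bits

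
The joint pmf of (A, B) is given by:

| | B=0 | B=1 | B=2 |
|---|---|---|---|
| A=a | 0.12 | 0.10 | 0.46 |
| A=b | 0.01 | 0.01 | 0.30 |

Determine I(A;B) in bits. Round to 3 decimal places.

Marginals: p(A) = (0.6800, 0.3200), p(B) = (0.1300, 0.1100, 0.7600).
I(A;B) = H(A) + H(B) − H(A,B).
H(A) = 0.9044, H(B) = 1.0338, H(A,B) = 1.8686.
I(A;B) = 0.9044 + 1.0338 − 1.8686 = 0.070 bits.

0.070 bits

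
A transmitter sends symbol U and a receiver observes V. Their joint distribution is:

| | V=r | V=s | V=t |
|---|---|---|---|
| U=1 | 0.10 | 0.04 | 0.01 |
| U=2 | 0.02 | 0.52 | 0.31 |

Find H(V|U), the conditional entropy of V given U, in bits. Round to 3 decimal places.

1.102 bits

Chain rule: H(V|U) = H(U,V) − H(U).
Marginals: p(U) = (0.1500, 0.8500), p(V) = (0.1200, 0.5600, 0.3200).
H(U,V) = 1.7116 bits; H(U) = 0.6098 bits.
H(V|U) = 1.7116 − 0.6098 = 1.102 bits.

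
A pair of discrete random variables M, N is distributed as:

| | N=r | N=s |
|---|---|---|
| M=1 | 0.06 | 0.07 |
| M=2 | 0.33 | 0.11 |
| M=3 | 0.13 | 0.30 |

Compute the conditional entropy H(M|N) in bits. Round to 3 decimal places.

1.295 bits

Chain rule: H(M|N) = H(M,N) − H(N).
Marginals: p(M) = (0.1300, 0.4400, 0.4300), p(N) = (0.5200, 0.4800).
H(M,N) = 2.2939 bits; H(N) = 0.9988 bits.
H(M|N) = 2.2939 − 0.9988 = 1.295 bits.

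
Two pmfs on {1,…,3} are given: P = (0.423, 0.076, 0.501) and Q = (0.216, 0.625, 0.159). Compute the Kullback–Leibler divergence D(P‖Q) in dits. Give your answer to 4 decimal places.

0.3036 dits

D(P‖Q) = Σ p·log₁₀(p/q).
  0.423·log₁₀(0.423/0.216) = 0.12347
  0.076·log₁₀(0.076/0.625) = -0.06955
  0.501·log₁₀(0.501/0.159) = 0.24972
D(P‖Q) = 0.3036 dits.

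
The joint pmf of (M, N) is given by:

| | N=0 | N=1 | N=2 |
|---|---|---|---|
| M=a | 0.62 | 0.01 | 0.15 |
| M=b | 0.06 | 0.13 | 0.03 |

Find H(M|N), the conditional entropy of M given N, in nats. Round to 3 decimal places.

0.320 nats

Chain rule: H(M|N) = H(M,N) − H(N).
Marginals: p(M) = (0.7800, 0.2200), p(N) = (0.6800, 0.1400, 0.1800).
H(M,N) = 1.1662 nats; H(N) = 0.8462 nats.
H(M|N) = 1.1662 − 0.8462 = 0.320 nats.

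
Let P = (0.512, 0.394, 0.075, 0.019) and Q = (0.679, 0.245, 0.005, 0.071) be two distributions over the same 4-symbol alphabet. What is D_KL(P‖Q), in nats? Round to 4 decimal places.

D(P‖Q) = Σ p·ln(p/q).
  0.512·ln(0.512/0.679) = -0.14454
  0.394·ln(0.394/0.245) = 0.18719
  0.075·ln(0.075/0.005) = 0.20310
  0.019·ln(0.019/0.071) = -0.02505
D(P‖Q) = 0.2207 nats.

0.2207 nats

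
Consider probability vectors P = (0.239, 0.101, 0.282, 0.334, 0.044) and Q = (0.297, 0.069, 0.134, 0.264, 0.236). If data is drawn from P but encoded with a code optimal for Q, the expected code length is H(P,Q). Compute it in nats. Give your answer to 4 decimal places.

1.6353 nats

H(P,Q) = −Σ p·ln q.
  −0.239·ln(0.297) = 0.29015
  −0.101·ln(0.069) = 0.27004
  −0.282·ln(0.134) = 0.56680
  −0.334·ln(0.264) = 0.44482
  −0.044·ln(0.236) = 0.06353
H(P,Q) = 1.6353 nats.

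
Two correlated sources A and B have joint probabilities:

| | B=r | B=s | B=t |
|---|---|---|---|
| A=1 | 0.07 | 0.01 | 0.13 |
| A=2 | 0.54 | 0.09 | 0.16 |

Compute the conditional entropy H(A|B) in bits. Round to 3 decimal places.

Chain rule: H(A|B) = H(A,B) − H(B).
Marginals: p(A) = (0.2100, 0.7900), p(B) = (0.6100, 0.1000, 0.2900).
H(A,B) = 1.9334 bits; H(B) = 1.2851 bits.
H(A|B) = 1.9334 − 1.2851 = 0.648 bits.

0.648 bits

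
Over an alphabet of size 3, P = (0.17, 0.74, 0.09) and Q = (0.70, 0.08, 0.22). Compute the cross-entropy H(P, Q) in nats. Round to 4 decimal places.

H(P,Q) = −Σ p·ln q.
  −0.17·ln(0.70) = 0.06063
  −0.74·ln(0.08) = 1.86904
  −0.09·ln(0.22) = 0.13627
H(P,Q) = 2.0659 nats.

2.0659 nats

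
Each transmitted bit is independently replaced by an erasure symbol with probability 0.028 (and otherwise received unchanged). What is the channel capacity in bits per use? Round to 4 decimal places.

Binary erasure channel: capacity C = 1 − ε.
C = 1 − 0.028 = 0.9720 bits per channel use.

0.9720 bits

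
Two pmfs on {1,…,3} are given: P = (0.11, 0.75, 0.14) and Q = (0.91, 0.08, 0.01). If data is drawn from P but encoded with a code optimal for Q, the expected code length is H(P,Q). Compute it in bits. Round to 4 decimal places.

H(P,Q) = −Σ p·log₂ q.
  −0.11·log₂(0.91) = 0.01497
  −0.75·log₂(0.08) = 2.73289
  −0.14·log₂(0.01) = 0.93014
H(P,Q) = 3.6780 bits.

3.6780 bits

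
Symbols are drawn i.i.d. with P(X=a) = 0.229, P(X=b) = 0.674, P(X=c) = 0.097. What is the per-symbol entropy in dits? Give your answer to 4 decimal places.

H(X) = −Σ p·log₁₀ p.
  −(0.229)·log₁₀(0.229) = 0.14660
  −(0.674)·log₁₀(0.674) = 0.11548
  −(0.097)·log₁₀(0.097) = 0.09828
Sum: 0.14660 + 0.11548 + 0.09828 = 0.3604 dits.

0.3604 dits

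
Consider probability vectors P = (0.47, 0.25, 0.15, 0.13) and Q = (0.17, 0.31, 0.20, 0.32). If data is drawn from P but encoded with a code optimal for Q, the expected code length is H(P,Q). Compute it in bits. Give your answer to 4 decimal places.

H(P,Q) = −Σ p·log₂ q.
  −0.47·log₂(0.17) = 1.20150
  −0.25·log₂(0.31) = 0.42241
  −0.15·log₂(0.20) = 0.34829
  −0.13·log₂(0.32) = 0.21370
H(P,Q) = 2.1859 bits.

2.1859 bits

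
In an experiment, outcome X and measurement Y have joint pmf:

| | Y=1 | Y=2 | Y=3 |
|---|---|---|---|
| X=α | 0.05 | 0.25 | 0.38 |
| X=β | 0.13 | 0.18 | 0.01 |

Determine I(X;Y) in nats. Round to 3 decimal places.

0.182 nats

Marginals: p(X) = (0.6800, 0.3200), p(Y) = (0.1800, 0.4300, 0.3900).
I(X;Y) = Σ p(x,y)·ln[p(x,y)/(p(x)p(y))].
  (α,1): 0.05·ln(0.4085) = -0.0448
  (α,2): 0.25·ln(0.8550) = -0.0392
  (α,3): 0.38·ln(1.4329) = 0.1367
  (β,1): 0.13·ln(2.2569) = 0.1058
  (β,2): 0.18·ln(1.3081) = 0.0483
  (β,3): 0.01·ln(0.0801) = -0.0252
Sum = 0.182 nats.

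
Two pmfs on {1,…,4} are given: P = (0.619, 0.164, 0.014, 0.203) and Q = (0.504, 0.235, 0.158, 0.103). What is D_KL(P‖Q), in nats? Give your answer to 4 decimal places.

D(P‖Q) = Σ p·ln(p/q).
  0.619·ln(0.619/0.504) = 0.12722
  0.164·ln(0.164/0.235) = -0.05899
  0.014·ln(0.014/0.158) = -0.03393
  0.203·ln(0.203/0.103) = 0.13773
D(P‖Q) = 0.1720 nats.

0.1720 nats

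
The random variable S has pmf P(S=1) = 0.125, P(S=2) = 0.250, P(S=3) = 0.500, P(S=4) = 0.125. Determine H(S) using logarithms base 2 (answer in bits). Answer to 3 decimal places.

1.750 bits

H(S) = −Σ p·log₂ p.
  −(0.125)·log₂(0.125) = 0.3750
  −(0.250)·log₂(0.250) = 0.5000
  −(0.500)·log₂(0.500) = 0.5000
  −(0.125)·log₂(0.125) = 0.3750
Sum: 0.3750 + 0.5000 + 0.5000 + 0.3750 = 1.750 bits.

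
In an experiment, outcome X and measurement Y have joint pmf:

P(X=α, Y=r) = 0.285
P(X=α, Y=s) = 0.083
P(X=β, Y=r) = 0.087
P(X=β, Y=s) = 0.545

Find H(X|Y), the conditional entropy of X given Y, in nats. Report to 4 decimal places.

Chain rule: H(X|Y) = H(X,Y) − H(Y).
Marginals: p(X) = (0.3680, 0.6320), p(Y) = (0.3720, 0.6280).
H(X,Y) = 1.1076 nats; H(Y) = 0.6600 nats.
H(X|Y) = 1.1076 − 0.6600 = 0.4476 nats.

0.4476 nats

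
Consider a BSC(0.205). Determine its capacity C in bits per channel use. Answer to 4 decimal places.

Binary symmetric channel: C = 1 − h₂(ε) where h₂ is the binary entropy function.
h₂(0.205) = −0.205·log₂0.205 − 0.795·log₂0.795 = 0.7318.
C = 1 − 0.7318 = 0.2682 bits per channel use.

0.2682 bits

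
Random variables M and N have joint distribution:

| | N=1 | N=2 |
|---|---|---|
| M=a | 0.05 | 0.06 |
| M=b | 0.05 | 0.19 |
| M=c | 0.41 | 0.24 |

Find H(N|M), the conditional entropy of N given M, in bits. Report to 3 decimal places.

0.904 bits

Marginals: p(M) = (0.1100, 0.2400, 0.6500), p(N) = (0.5100, 0.4900).
H(N|M) = Σ p(M) · H(N|M=·).
  M=a: p=0.1100, H(N|M=a) = 0.9940
  M=b: p=0.2400, H(N|M=b) = 0.7383
  M=c: p=0.6500, H(N|M=c) = 0.9501
Weighted sum = 0.904 bits.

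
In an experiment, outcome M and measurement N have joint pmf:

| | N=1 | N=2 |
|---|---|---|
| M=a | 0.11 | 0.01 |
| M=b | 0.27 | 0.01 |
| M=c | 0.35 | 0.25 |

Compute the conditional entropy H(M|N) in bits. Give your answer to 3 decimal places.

1.182 bits

Marginals: p(M) = (0.1200, 0.2800, 0.6000), p(N) = (0.7300, 0.2700).
H(M|N) = Σ p(N) · H(M|N=·).
  N=1: p=0.7300, H(M|N=1) = 1.4506
  N=2: p=0.2700, H(M|N=2) = 0.4550
Weighted sum = 1.182 bits.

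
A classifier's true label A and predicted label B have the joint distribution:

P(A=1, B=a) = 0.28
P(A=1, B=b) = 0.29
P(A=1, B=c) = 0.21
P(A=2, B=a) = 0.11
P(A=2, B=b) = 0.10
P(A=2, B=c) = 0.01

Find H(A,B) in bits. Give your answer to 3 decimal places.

2.254 bits

H(A,B) = −Σ p(x,y)·log₂ p(x,y) over all 6 cells.
  cell (1,a): −0.28·log₂0.28 = 0.5142
  cell (1,b): −0.29·log₂0.29 = 0.5179
  cell (1,c): −0.21·log₂0.21 = 0.4728
  cell (2,a): −0.11·log₂0.11 = 0.3503
  cell (2,b): −0.10·log₂0.10 = 0.3322
  cell (2,c): −0.01·log₂0.01 = 0.0664
Sum = 2.254 bits.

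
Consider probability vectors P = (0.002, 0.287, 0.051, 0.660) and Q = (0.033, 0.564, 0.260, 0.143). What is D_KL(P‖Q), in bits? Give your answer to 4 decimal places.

1.0486 bits

D(P‖Q) = Σ p·log₂(p/q).
  0.002·log₂(0.002/0.033) = -0.00809
  0.287·log₂(0.287/0.564) = -0.27972
  0.051·log₂(0.051/0.260) = -0.11985
  0.660·log₂(0.660/0.143) = 1.45626
D(P‖Q) = 1.0486 bits.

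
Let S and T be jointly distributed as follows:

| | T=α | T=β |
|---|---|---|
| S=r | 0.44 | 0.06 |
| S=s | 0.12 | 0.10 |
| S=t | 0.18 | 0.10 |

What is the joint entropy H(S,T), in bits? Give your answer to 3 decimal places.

2.241 bits

H(S,T) = −Σ p(x,y)·log₂ p(x,y) over all 6 cells.
  cell (r,α): −0.44·log₂0.44 = 0.5211
  cell (r,β): −0.06·log₂0.06 = 0.2435
  cell (s,α): −0.12·log₂0.12 = 0.3671
  cell (s,β): −0.10·log₂0.10 = 0.3322
  cell (t,α): −0.18·log₂0.18 = 0.4453
  cell (t,β): −0.10·log₂0.10 = 0.3322
Sum = 2.241 bits.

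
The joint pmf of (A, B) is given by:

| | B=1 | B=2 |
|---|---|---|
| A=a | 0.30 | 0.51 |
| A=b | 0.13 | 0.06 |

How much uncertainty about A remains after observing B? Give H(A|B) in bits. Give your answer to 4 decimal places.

Marginals: p(A) = (0.8100, 0.1900), p(B) = (0.4300, 0.5700).
H(A|B) = Σ p(B) · H(A|B=·).
  B=1: p=0.4300, H(A|B=1) = 0.8841
  B=2: p=0.5700, H(A|B=2) = 0.4855
Weighted sum = 0.6569 bits.

0.6569 bits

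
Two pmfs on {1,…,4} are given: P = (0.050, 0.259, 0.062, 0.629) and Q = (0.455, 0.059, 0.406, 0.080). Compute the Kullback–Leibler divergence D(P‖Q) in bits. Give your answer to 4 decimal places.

2.0966 bits

D(P‖Q) = Σ p·log₂(p/q).
  0.050·log₂(0.050/0.455) = -0.15929
  0.259·log₂(0.259/0.059) = 0.55275
  0.062·log₂(0.062/0.406) = -0.16809
  0.629·log₂(0.629/0.080) = 1.87127
D(P‖Q) = 2.0966 bits.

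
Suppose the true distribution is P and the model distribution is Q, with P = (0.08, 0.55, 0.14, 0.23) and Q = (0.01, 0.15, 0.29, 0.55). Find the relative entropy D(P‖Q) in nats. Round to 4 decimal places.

D(P‖Q) = Σ p·ln(p/q).
  0.08·ln(0.08/0.01) = 0.16636
  0.55·ln(0.55/0.15) = 0.71461
  0.14·ln(0.14/0.29) = -0.10195
  0.23·ln(0.23/0.55) = -0.20052
D(P‖Q) = 0.5785 nats.

0.5785 nats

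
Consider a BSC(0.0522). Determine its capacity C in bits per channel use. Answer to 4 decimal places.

Binary symmetric channel: C = 1 − h₂(ε) where h₂ is the binary entropy function.
h₂(0.0522) = −0.0522·log₂0.0522 − 0.9478·log₂0.9478 = 0.2957.
C = 1 − 0.2957 = 0.7043 bits per channel use.

0.7043 bits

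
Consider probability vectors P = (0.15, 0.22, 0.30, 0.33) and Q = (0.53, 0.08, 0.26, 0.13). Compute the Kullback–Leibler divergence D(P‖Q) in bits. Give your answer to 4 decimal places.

0.5534 bits

D(P‖Q) = Σ p·log₂(p/q).
  0.15·log₂(0.15/0.53) = -0.27315
  0.22·log₂(0.22/0.08) = 0.32107
  0.30·log₂(0.30/0.26) = 0.06194
  0.33·log₂(0.33/0.13) = 0.44350
D(P‖Q) = 0.5534 bits.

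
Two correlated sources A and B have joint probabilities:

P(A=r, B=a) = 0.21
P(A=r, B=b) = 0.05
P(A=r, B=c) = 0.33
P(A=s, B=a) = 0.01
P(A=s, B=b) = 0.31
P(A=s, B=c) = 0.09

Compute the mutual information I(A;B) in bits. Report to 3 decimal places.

0.394 bits

Marginals: p(A) = (0.5900, 0.4100), p(B) = (0.2200, 0.3600, 0.4200).
I(A;B) = Σ p(x,y)·log₂[p(x,y)/(p(x)p(y))].
  (r,a): 0.21·log₂(1.6179) = 0.1458
  (r,b): 0.05·log₂(0.2354) = -0.1043
  (r,c): 0.33·log₂(1.3317) = 0.1364
  (s,a): 0.01·log₂(0.1109) = -0.0317
  (s,b): 0.31·log₂(2.1003) = 0.3319
  (s,c): 0.09·log₂(0.5226) = -0.0842
Sum = 0.394 bits.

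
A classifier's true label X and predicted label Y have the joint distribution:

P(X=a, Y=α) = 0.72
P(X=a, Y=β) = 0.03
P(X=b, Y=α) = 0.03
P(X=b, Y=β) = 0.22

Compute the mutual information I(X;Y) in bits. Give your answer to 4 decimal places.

0.4972 bits

Marginals: p(X) = (0.7500, 0.2500), p(Y) = (0.7500, 0.2500).
I(X;Y) = Σ p(x,y)·log₂[p(x,y)/(p(x)p(y))].
  (a,α): 0.72·log₂(1.2800) = 0.25642
  (a,β): 0.03·log₂(0.1600) = -0.07932
  (b,α): 0.03·log₂(0.1600) = -0.07932
  (b,β): 0.22·log₂(3.5200) = 0.39943
Sum = 0.4972 bits.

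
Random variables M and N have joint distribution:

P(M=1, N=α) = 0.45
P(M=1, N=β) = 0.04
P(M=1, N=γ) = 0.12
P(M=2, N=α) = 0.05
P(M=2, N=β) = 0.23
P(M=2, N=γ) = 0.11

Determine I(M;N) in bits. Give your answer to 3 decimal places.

0.337 bits

Marginals: p(M) = (0.6100, 0.3900), p(N) = (0.5000, 0.2700, 0.2300).
I(M;N) = H(M) + H(N) − H(M,N).
H(M) = 0.9648, H(N) = 1.4977, H(M,N) = 2.1253.
I(M;N) = 0.9648 + 1.4977 − 2.1253 = 0.337 bits.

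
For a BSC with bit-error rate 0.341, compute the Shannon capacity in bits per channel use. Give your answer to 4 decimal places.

Binary symmetric channel: C = 1 − h₂(ε) where h₂ is the binary entropy function.
h₂(0.341) = −0.341·log₂0.341 − 0.659·log₂0.659 = 0.9258.
C = 1 − 0.9258 = 0.0742 bits per channel use.

0.0742 bits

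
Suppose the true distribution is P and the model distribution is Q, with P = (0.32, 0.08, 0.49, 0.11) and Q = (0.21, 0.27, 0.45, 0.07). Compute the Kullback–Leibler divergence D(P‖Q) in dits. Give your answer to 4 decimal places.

D(P‖Q) = Σ p·log₁₀(p/q).
  0.32·log₁₀(0.32/0.21) = 0.05854
  0.08·log₁₀(0.08/0.27) = -0.04226
  0.49·log₁₀(0.49/0.45) = 0.01812
  0.11·log₁₀(0.11/0.07) = 0.02159
D(P‖Q) = 0.0560 dits.

0.0560 dits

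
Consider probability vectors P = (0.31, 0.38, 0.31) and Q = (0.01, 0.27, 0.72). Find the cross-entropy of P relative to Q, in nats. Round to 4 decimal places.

2.0270 nats

H(P,Q) = −Σ p·ln q.
  −0.31·ln(0.01) = 1.42760
  −0.38·ln(0.27) = 0.49755
  −0.31·ln(0.72) = 0.10184
H(P,Q) = 2.0270 nats.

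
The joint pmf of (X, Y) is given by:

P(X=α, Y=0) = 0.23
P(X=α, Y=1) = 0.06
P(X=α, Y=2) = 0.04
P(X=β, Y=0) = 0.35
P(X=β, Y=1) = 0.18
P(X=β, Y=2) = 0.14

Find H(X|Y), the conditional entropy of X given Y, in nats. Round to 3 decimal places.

Marginals: p(X) = (0.3300, 0.6700), p(Y) = (0.5800, 0.2400, 0.1800).
H(X|Y) = Σ p(Y) · H(X|Y=·).
  Y=0: p=0.5800, H(X|Y=0) = 0.6716
  Y=1: p=0.2400, H(X|Y=1) = 0.5623
  Y=2: p=0.1800, H(X|Y=2) = 0.5297
Weighted sum = 0.620 nats.

0.620 nats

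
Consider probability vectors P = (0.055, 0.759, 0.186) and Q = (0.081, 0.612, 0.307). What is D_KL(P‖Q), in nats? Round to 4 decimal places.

0.0489 nats

D(P‖Q) = Σ p·ln(p/q).
  0.055·ln(0.055/0.081) = -0.02129
  0.759·ln(0.759/0.612) = 0.16339
  0.186·ln(0.186/0.307) = -0.09320
D(P‖Q) = 0.0489 nats.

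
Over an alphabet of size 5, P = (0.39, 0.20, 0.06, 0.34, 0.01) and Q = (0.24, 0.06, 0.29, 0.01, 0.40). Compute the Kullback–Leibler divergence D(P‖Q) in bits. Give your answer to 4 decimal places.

D(P‖Q) = Σ p·log₂(p/q).
  0.39·log₂(0.39/0.24) = 0.27317
  0.20·log₂(0.20/0.06) = 0.34739
  0.06·log₂(0.06/0.29) = -0.13638
  0.34·log₂(0.34/0.01) = 1.72974
  0.01·log₂(0.01/0.40) = -0.05322
D(P‖Q) = 2.1607 bits.

2.1607 bits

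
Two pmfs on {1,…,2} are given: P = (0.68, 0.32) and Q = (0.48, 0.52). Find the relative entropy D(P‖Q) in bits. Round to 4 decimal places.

0.1176 bits

D(P‖Q) = Σ p·log₂(p/q).
  0.68·log₂(0.68/0.48) = 0.34170
  0.32·log₂(0.32/0.52) = -0.22414
D(P‖Q) = 0.1176 bits.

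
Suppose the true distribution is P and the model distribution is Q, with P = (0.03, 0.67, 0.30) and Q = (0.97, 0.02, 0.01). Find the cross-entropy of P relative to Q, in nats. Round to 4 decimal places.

4.0035 nats

H(P,Q) = −Σ p·ln q.
  −0.03·ln(0.97) = 0.00091
  −0.67·ln(0.02) = 2.62106
  −0.30·ln(0.01) = 1.38155
H(P,Q) = 4.0035 nats.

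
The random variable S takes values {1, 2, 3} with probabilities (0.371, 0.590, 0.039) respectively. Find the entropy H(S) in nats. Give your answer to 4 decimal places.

H(S) = −Σ p·ln p.
  −(0.371)·ln(0.371) = 0.36787
  −(0.590)·ln(0.590) = 0.31130
  −(0.039)·ln(0.039) = 0.12652
Sum: 0.36787 + 0.31130 + 0.12652 = 0.8057 nats.

0.8057 nats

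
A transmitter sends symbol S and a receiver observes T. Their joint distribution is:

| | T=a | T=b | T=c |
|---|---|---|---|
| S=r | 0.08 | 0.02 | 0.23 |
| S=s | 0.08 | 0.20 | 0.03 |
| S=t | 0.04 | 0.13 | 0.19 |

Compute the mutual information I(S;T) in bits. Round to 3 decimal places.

Marginals: p(S) = (0.3300, 0.3100, 0.3600), p(T) = (0.2000, 0.3500, 0.4500).
I(S;T) = Σ p(x,y)·log₂[p(x,y)/(p(x)p(y))].
  (r,a): 0.08·log₂(1.2121) = 0.0222
  (r,b): 0.02·log₂(0.1732) = -0.0506
  (r,c): 0.23·log₂(1.5488) = 0.1452
  (s,a): 0.08·log₂(1.2903) = 0.0294
  (s,b): 0.20·log₂(1.8433) = 0.1765
  (s,c): 0.03·log₂(0.2151) = -0.0665
  (t,a): 0.04·log₂(0.5556) = -0.0339
  (t,b): 0.13·log₂(1.0317) = 0.0059
  (t,c): 0.19·log₂(1.1728) = 0.0437
Sum = 0.272 bits.

0.272 bits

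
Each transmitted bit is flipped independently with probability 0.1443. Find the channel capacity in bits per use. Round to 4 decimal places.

0.4046 bits

Binary symmetric channel: C = 1 − h₂(ε) where h₂ is the binary entropy function.
h₂(0.1443) = −0.1443·log₂0.1443 − 0.8557·log₂0.8557 = 0.5954.
C = 1 − 0.5954 = 0.4046 bits per channel use.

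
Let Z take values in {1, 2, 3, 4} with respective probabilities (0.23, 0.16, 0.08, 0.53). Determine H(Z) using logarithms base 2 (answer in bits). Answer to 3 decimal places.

H(Z) = −Σ p·log₂ p.
  −(0.23)·log₂(0.23) = 0.4877
  −(0.16)·log₂(0.16) = 0.4230
  −(0.08)·log₂(0.08) = 0.2915
  −(0.53)·log₂(0.53) = 0.4854
Sum: 0.4877 + 0.4230 + 0.2915 + 0.4854 = 1.688 bits.

1.688 bits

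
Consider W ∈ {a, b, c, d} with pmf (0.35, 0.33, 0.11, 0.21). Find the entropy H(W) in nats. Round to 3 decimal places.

1.304 nats

H(W) = −Σ p·ln p.
  −(0.35)·ln(0.35) = 0.3674
  −(0.33)·ln(0.33) = 0.3659
  −(0.11)·ln(0.11) = 0.2428
  −(0.21)·ln(0.21) = 0.3277
Sum: 0.3674 + 0.3659 + 0.2428 + 0.3277 = 1.304 nats.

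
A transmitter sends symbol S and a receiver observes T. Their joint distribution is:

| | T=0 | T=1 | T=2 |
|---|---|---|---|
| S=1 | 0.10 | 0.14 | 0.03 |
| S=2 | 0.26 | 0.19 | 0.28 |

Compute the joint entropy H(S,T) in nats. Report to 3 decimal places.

1.633 nats

H(S,T) = −Σ p(x,y)·ln p(x,y) over all 6 cells.
  cell (1,0): −0.10·ln0.10 = 0.2303
  cell (1,1): −0.14·ln0.14 = 0.2753
  cell (1,2): −0.03·ln0.03 = 0.1052
  cell (2,0): −0.26·ln0.26 = 0.3502
  cell (2,1): −0.19·ln0.19 = 0.3155
  cell (2,2): −0.28·ln0.28 = 0.3564
Sum = 1.633 nats.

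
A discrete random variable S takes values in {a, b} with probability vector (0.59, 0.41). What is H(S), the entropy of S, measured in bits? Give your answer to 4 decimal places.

H(S) = −Σ p·log₂ p.
  −(0.59)·log₂(0.59) = 0.44912
  −(0.41)·log₂(0.41) = 0.52738
Sum: 0.44912 + 0.52738 = 0.9765 bits.

0.9765 bits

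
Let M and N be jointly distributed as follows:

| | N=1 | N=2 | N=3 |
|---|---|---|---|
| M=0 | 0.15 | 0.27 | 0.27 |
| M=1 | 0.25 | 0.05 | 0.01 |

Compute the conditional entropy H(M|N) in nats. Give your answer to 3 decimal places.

0.446 nats

Chain rule: H(M|N) = H(M,N) − H(N).
Marginals: p(M) = (0.6900, 0.3100), p(N) = (0.4000, 0.3200, 0.2800).
H(M,N) = 1.5340 nats; H(N) = 1.0876 nats.
H(M|N) = 1.5340 − 1.0876 = 0.446 nats.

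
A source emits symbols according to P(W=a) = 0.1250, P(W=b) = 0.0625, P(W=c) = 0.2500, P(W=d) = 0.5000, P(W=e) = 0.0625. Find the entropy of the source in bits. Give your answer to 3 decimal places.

1.875 bits

H(W) = −Σ p·log₂ p.
  −(0.1250)·log₂(0.1250) = 0.3750
  −(0.0625)·log₂(0.0625) = 0.2500
  −(0.2500)·log₂(0.2500) = 0.5000
  −(0.5000)·log₂(0.5000) = 0.5000
  −(0.0625)·log₂(0.0625) = 0.2500
Sum: 0.3750 + 0.2500 + 0.5000 + 0.5000 + 0.2500 = 1.875 bits.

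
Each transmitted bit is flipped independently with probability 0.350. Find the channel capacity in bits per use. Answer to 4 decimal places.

0.0659 bits

Binary symmetric channel: C = 1 − h₂(ε) where h₂ is the binary entropy function.
h₂(0.350) = −0.350·log₂0.350 − 0.650·log₂0.650 = 0.9341.
C = 1 − 0.9341 = 0.0659 bits per channel use.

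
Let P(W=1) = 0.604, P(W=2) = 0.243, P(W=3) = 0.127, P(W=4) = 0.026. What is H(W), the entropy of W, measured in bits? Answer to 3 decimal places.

1.450 bits

H(W) = −Σ p·log₂ p.
  −(0.604)·log₂(0.604) = 0.4393
  −(0.243)·log₂(0.243) = 0.4960
  −(0.127)·log₂(0.127) = 0.3781
  −(0.026)·log₂(0.026) = 0.1369
Sum: 0.4393 + 0.4960 + 0.3781 + 0.1369 = 1.450 bits.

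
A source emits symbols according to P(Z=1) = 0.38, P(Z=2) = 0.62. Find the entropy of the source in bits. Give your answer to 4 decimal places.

0.9580 bits

H(Z) = −Σ p·log₂ p.
  −(0.38)·log₂(0.38) = 0.53045
  −(0.62)·log₂(0.62) = 0.42759
Sum: 0.53045 + 0.42759 = 0.9580 bits.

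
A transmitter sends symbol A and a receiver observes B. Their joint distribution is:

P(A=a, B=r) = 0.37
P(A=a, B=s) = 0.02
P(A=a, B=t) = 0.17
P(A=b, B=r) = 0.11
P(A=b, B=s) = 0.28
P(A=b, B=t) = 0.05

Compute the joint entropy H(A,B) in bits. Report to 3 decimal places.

H(A,B) = −Σ p(x,y)·log₂ p(x,y) over all 6 cells.
  cell (a,r): −0.37·log₂0.37 = 0.5307
  cell (a,s): −0.02·log₂0.02 = 0.1129
  cell (a,t): −0.17·log₂0.17 = 0.4346
  cell (b,r): −0.11·log₂0.11 = 0.3503
  cell (b,s): −0.28·log₂0.28 = 0.5142
  cell (b,t): −0.05·log₂0.05 = 0.2161
Sum = 2.159 bits.

2.159 bits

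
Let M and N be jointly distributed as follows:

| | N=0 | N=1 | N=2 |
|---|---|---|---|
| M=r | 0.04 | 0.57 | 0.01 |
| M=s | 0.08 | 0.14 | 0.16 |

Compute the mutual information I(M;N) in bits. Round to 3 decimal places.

Marginals: p(M) = (0.6200, 0.3800), p(N) = (0.1200, 0.7100, 0.1700).
I(M;N) = Σ p(x,y)·log₂[p(x,y)/(p(x)p(y))].
  (r,0): 0.04·log₂(0.5376) = -0.0358
  (r,1): 0.57·log₂(1.2949) = 0.2125
  (r,2): 0.01·log₂(0.0949) = -0.0340
  (s,0): 0.08·log₂(1.7544) = 0.0649
  (s,1): 0.14·log₂(0.5189) = -0.1325
  (s,2): 0.16·log₂(2.4768) = 0.2094
Sum = 0.284 bits.

0.284 bits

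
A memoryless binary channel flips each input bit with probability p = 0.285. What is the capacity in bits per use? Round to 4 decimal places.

Binary symmetric channel: C = 1 − h₂(ε) where h₂ is the binary entropy function.
h₂(0.285) = −0.285·log₂0.285 − 0.715·log₂0.715 = 0.8622.
C = 1 − 0.8622 = 0.1378 bits per channel use.

0.1378 bits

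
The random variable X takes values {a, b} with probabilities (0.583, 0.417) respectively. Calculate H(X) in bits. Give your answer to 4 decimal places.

0.9800 bits

H(X) = −Σ p·log₂ p.
  −(0.583)·log₂(0.583) = 0.45383
  −(0.417)·log₂(0.417) = 0.52620
Sum: 0.45383 + 0.52620 = 0.9800 bits.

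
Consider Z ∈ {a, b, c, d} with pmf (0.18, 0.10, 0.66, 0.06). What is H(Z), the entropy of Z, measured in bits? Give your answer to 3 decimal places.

1.417 bits

H(Z) = −Σ p·log₂ p.
  −(0.18)·log₂(0.18) = 0.4453
  −(0.10)·log₂(0.10) = 0.3322
  −(0.66)·log₂(0.66) = 0.3956
  −(0.06)·log₂(0.06) = 0.2435
Sum: 0.4453 + 0.3322 + 0.3956 + 0.2435 = 1.417 bits.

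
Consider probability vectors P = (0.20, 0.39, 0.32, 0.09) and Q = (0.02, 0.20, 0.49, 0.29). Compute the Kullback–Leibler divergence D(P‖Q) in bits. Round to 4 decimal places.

D(P‖Q) = Σ p·log₂(p/q).
  0.20·log₂(0.20/0.02) = 0.66439
  0.39·log₂(0.39/0.20) = 0.37575
  0.32·log₂(0.32/0.49) = -0.19671
  0.09·log₂(0.09/0.29) = -0.15193
D(P‖Q) = 0.6915 bits.

0.6915 bits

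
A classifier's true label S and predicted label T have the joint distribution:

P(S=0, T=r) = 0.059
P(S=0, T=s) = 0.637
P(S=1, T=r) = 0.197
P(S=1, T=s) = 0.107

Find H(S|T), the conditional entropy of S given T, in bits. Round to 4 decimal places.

0.6414 bits

Marginals: p(S) = (0.6960, 0.3040), p(T) = (0.2560, 0.7440).
H(S|T) = Σ p(T) · H(S|T=·).
  T=r: p=0.2560, H(S|T=r) = 0.7788
  T=s: p=0.7440, H(S|T=s) = 0.5941
Weighted sum = 0.6414 bits.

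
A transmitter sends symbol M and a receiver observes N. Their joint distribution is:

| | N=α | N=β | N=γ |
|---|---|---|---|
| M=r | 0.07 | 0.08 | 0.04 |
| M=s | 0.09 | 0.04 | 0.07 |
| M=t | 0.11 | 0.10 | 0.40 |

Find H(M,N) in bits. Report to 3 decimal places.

H(M,N) = −Σ p(x,y)·log₂ p(x,y) over all 9 cells.
  cell (r,α): −0.07·log₂0.07 = 0.2686
  cell (r,β): −0.08·log₂0.08 = 0.2915
  cell (r,γ): −0.04·log₂0.04 = 0.1858
  cell (s,α): −0.09·log₂0.09 = 0.3127
  cell (s,β): −0.04·log₂0.04 = 0.1858
  cell (s,γ): −0.07·log₂0.07 = 0.2686
  cell (t,α): −0.11·log₂0.11 = 0.3503
  cell (t,β): −0.10·log₂0.10 = 0.3322
  cell (t,γ): −0.40·log₂0.40 = 0.5288
Sum = 2.724 bits.

2.724 bits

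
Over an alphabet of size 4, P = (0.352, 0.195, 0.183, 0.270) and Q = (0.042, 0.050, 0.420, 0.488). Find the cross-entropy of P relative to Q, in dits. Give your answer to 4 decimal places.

0.8914 dits

H(P,Q) = −Σ p·log₁₀ q.
  −0.352·log₁₀(0.042) = 0.48462
  −0.195·log₁₀(0.050) = 0.25370
  −0.183·log₁₀(0.420) = 0.06895
  −0.270·log₁₀(0.488) = 0.08413
H(P,Q) = 0.8914 dits.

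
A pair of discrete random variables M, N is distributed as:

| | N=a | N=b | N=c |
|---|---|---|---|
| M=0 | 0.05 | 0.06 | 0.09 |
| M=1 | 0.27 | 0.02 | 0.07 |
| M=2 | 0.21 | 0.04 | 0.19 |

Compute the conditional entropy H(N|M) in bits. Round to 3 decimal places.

Chain rule: H(N|M) = H(M,N) − H(M).
Marginals: p(M) = (0.2000, 0.3600, 0.4400), p(N) = (0.5300, 0.1200, 0.3500).
H(M,N) = 2.7775 bits; H(M) = 1.5161 bits.
H(N|M) = 2.7775 − 1.5161 = 1.261 bits.

1.261 bits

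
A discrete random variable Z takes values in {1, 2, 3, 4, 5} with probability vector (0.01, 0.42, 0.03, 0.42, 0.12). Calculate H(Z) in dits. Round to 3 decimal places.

0.493 dits

H(Z) = −Σ p·log₁₀ p.
  −(0.01)·log₁₀(0.01) = 0.0200
  −(0.42)·log₁₀(0.42) = 0.1582
  −(0.03)·log₁₀(0.03) = 0.0457
  −(0.42)·log₁₀(0.42) = 0.1582
  −(0.12)·log₁₀(0.12) = 0.1105
Sum: 0.0200 + 0.1582 + 0.0457 + 0.1582 + 0.1105 = 0.493 dits.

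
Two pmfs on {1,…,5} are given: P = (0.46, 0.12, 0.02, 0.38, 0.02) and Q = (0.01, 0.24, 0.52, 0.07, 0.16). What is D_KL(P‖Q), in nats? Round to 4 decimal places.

D(P‖Q) = Σ p·ln(p/q).
  0.46·ln(0.46/0.01) = 1.76118
  0.12·ln(0.12/0.24) = -0.08318
  0.02·ln(0.02/0.52) = -0.06516
  0.38·ln(0.38/0.07) = 0.64284
  0.02·ln(0.02/0.16) = -0.04159
D(P‖Q) = 2.2141 nats.

2.2141 nats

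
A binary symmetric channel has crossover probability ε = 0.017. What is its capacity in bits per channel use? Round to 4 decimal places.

Binary symmetric channel: C = 1 − h₂(ε) where h₂ is the binary entropy function.
h₂(0.017) = −0.017·log₂0.017 − 0.983·log₂0.983 = 0.1242.
C = 1 − 0.1242 = 0.8758 bits per channel use.

0.8758 bits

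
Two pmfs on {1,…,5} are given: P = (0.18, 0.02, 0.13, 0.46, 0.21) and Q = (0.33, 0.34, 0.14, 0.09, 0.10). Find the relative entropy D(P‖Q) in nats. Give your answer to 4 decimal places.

D(P‖Q) = Σ p·ln(p/q).
  0.18·ln(0.18/0.33) = -0.10910
  0.02·ln(0.02/0.34) = -0.05666
  0.13·ln(0.13/0.14) = -0.00963
  0.46·ln(0.46/0.09) = 0.75045
  0.21·ln(0.21/0.10) = 0.15581
D(P‖Q) = 0.7309 nats.

0.7309 nats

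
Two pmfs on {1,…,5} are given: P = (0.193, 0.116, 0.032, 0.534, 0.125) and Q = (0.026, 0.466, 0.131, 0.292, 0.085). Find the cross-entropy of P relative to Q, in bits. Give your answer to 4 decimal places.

2.6307 bits

H(P,Q) = −Σ p·log₂ q.
  −0.193·log₂(0.026) = 1.01621
  −0.116·log₂(0.466) = 0.12779
  −0.032·log₂(0.131) = 0.09384
  −0.534·log₂(0.292) = 0.94836
  −0.125·log₂(0.085) = 0.44455
H(P,Q) = 2.6307 bits.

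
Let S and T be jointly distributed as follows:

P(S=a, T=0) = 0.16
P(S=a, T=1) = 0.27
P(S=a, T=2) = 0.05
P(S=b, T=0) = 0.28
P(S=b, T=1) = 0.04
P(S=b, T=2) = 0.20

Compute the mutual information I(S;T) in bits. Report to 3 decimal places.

Marginals: p(S) = (0.4800, 0.5200), p(T) = (0.4400, 0.3100, 0.2500).
I(S;T) = H(S) + H(T) − H(S,T).
H(S) = 0.9988, H(T) = 1.5449, H(S,T) = 2.3135.
I(S;T) = 0.9988 + 1.5449 − 2.3135 = 0.230 bits.

0.230 bits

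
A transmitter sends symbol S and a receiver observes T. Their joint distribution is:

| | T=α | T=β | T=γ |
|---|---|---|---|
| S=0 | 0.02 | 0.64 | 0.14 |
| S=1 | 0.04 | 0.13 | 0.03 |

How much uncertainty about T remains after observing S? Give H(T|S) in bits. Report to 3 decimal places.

Marginals: p(S) = (0.8000, 0.2000), p(T) = (0.0600, 0.7700, 0.1700).
H(T|S) = Σ p(S) · H(T|S=·).
  S=0: p=0.8000, H(T|S=0) = 0.8306
  S=1: p=0.2000, H(T|S=1) = 1.2789
Weighted sum = 0.920 bits.

0.920 bits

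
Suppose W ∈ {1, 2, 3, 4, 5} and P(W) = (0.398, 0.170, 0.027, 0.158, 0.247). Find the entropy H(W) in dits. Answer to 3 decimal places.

H(W) = −Σ p·log₁₀ p.
  −(0.398)·log₁₀(0.398) = 0.1592
  −(0.170)·log₁₀(0.170) = 0.1308
  −(0.027)·log₁₀(0.027) = 0.0424
  −(0.158)·log₁₀(0.158) = 0.1266
  −(0.247)·log₁₀(0.247) = 0.1500
Sum: 0.1592 + 0.1308 + 0.0424 + 0.1266 + 0.1500 = 0.609 dits.

0.609 dits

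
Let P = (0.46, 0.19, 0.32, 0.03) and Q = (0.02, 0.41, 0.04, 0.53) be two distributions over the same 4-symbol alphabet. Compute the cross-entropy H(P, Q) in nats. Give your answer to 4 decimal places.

3.0180 nats

H(P,Q) = −Σ p·ln q.
  −0.46·ln(0.02) = 1.79953
  −0.19·ln(0.41) = 0.16940
  −0.32·ln(0.04) = 1.03004
  −0.03·ln(0.53) = 0.01905
H(P,Q) = 3.0180 nats.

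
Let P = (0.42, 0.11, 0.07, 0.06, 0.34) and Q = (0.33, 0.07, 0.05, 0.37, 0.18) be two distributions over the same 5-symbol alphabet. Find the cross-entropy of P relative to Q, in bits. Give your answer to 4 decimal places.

H(P,Q) = −Σ p·log₂ q.
  −0.42·log₂(0.33) = 0.67177
  −0.11·log₂(0.07) = 0.42202
  −0.07·log₂(0.05) = 0.30253
  −0.06·log₂(0.37) = 0.08606
  −0.34·log₂(0.18) = 0.84114
H(P,Q) = 2.3235 bits.

2.3235 bits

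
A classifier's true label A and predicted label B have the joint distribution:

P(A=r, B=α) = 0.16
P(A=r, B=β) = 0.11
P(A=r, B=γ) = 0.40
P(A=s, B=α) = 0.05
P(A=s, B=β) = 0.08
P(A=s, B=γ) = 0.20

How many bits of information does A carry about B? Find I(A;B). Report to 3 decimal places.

Marginals: p(A) = (0.6700, 0.3300), p(B) = (0.2100, 0.1900, 0.6000).
I(A;B) = H(A) + H(B) − H(A,B).
H(A) = 0.9149, H(B) = 1.3702, H(A,B) = 2.2741.
I(A;B) = 0.9149 + 1.3702 − 2.2741 = 0.011 bits.

0.011 bits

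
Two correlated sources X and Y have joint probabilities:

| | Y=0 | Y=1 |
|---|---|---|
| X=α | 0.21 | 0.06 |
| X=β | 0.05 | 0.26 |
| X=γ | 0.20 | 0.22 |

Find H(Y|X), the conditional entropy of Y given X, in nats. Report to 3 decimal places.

0.571 nats

Chain rule: H(Y|X) = H(X,Y) − H(X).
Marginals: p(X) = (0.2700, 0.3100, 0.4200), p(Y) = (0.4600, 0.5400).
H(X,Y) = 1.6516 nats; H(X) = 1.0809 nats.
H(Y|X) = 1.6516 − 1.0809 = 0.571 nats.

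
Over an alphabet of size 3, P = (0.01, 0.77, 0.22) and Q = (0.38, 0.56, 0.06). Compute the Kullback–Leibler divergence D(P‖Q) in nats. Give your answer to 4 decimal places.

D(P‖Q) = Σ p·ln(p/q).
  0.01·ln(0.01/0.38) = -0.03638
  0.77·ln(0.77/0.56) = 0.24521
  0.22·ln(0.22/0.06) = 0.28584
D(P‖Q) = 0.4947 nats.

0.4947 nats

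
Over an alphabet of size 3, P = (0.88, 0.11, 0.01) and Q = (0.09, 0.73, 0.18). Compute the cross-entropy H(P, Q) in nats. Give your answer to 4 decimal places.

2.1708 nats

H(P,Q) = −Σ p·ln q.
  −0.88·ln(0.09) = 2.11899
  −0.11·ln(0.73) = 0.03462
  −0.01·ln(0.18) = 0.01715
H(P,Q) = 2.1708 nats.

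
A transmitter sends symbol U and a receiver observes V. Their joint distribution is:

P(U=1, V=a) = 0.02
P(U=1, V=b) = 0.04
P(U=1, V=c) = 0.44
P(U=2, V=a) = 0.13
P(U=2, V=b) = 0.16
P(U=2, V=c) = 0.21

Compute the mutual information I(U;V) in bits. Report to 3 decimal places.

0.181 bits

Marginals: p(U) = (0.5000, 0.5000), p(V) = (0.1500, 0.2000, 0.6500).
I(U;V) = H(U) + H(V) − H(U,V).
H(U) = 1.0000, H(V) = 1.2789, H(U,V) = 2.0983.
I(U;V) = 1.0000 + 1.2789 − 2.0983 = 0.181 bits.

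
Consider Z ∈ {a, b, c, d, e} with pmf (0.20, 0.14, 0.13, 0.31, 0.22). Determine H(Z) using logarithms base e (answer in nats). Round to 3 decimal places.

H(Z) = −Σ p·ln p.
  −(0.20)·ln(0.20) = 0.3219
  −(0.14)·ln(0.14) = 0.2753
  −(0.13)·ln(0.13) = 0.2652
  −(0.31)·ln(0.31) = 0.3631
  −(0.22)·ln(0.22) = 0.3331
Sum: 0.3219 + 0.2753 + 0.2652 + 0.3631 + 0.3331 = 1.559 nats.

1.559 nats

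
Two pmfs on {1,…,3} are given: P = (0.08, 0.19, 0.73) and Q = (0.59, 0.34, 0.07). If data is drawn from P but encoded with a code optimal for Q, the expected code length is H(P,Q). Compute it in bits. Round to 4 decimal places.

H(P,Q) = −Σ p·log₂ q.
  −0.08·log₂(0.59) = 0.06090
  −0.19·log₂(0.34) = 0.29571
  −0.73·log₂(0.07) = 2.80065
H(P,Q) = 3.1573 bits.

3.1573 bits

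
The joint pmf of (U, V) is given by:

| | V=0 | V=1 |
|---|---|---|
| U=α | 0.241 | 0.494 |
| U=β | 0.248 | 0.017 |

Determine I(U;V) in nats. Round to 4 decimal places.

0.1648 nats

Marginals: p(U) = (0.7350, 0.2650), p(V) = (0.4890, 0.5110).
I(U;V) = Σ p(x,y)·ln[p(x,y)/(p(x)p(y))].
  (α,0): 0.241·ln(0.6705) = -0.09632
  (α,1): 0.494·ln(1.3153) = 0.13538
  (β,0): 0.248·ln(1.9138) = 0.16097
  (β,1): 0.017·ln(0.1255) = -0.03528
Sum = 0.1648 nats.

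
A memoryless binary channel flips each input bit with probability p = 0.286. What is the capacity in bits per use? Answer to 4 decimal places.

0.1365 bits

Binary symmetric channel: C = 1 − h₂(ε) where h₂ is the binary entropy function.
h₂(0.286) = −0.286·log₂0.286 − 0.714·log₂0.714 = 0.8635.
C = 1 − 0.8635 = 0.1365 bits per channel use.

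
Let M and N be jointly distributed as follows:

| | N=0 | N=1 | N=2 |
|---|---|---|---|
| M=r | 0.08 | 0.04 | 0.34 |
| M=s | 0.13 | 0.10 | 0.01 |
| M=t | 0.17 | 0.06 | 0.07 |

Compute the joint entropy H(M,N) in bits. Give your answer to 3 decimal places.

2.734 bits

H(M,N) = −Σ p(x,y)·log₂ p(x,y) over all 9 cells.
  cell (r,0): −0.08·log₂0.08 = 0.2915
  cell (r,1): −0.04·log₂0.04 = 0.1858
  cell (r,2): −0.34·log₂0.34 = 0.5292
  cell (s,0): −0.13·log₂0.13 = 0.3826
  cell (s,1): −0.10·log₂0.10 = 0.3322
  cell (s,2): −0.01·log₂0.01 = 0.0664
  cell (t,0): −0.17·log₂0.17 = 0.4346
  cell (t,1): −0.06·log₂0.06 = 0.2435
  cell (t,2): −0.07·log₂0.07 = 0.2686
Sum = 2.734 bits.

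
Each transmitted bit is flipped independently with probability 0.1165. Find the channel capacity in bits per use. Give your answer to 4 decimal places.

0.4808 bits

Binary symmetric channel: C = 1 − h₂(ε) where h₂ is the binary entropy function.
h₂(0.1165) = −0.1165·log₂0.1165 − 0.8835·log₂0.8835 = 0.5192.
C = 1 − 0.5192 = 0.4808 bits per channel use.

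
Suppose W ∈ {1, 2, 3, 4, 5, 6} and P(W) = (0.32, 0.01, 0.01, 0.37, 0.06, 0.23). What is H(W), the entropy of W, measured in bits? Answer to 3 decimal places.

1.921 bits

H(W) = −Σ p·log₂ p.
  −(0.32)·log₂(0.32) = 0.5260
  −(0.01)·log₂(0.01) = 0.0664
  −(0.01)·log₂(0.01) = 0.0664
  −(0.37)·log₂(0.37) = 0.5307
  −(0.06)·log₂(0.06) = 0.2435
  −(0.23)·log₂(0.23) = 0.4877
Sum: 0.5260 + 0.0664 + 0.0664 + 0.5307 + 0.2435 + 0.4877 = 1.921 bits.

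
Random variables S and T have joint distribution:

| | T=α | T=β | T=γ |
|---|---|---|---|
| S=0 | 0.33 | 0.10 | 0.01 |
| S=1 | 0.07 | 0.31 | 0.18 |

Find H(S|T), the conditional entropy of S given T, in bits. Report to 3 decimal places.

0.653 bits

Marginals: p(S) = (0.4400, 0.5600), p(T) = (0.4000, 0.4100, 0.1900).
H(S|T) = Σ p(T) · H(S|T=·).
  T=α: p=0.4000, H(S|T=α) = 0.6690
  T=β: p=0.4100, H(S|T=β) = 0.8015
  T=γ: p=0.1900, H(S|T=γ) = 0.2975
Weighted sum = 0.653 bits.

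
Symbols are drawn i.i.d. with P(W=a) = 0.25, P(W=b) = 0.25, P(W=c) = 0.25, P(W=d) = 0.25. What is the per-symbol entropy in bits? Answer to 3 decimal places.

H(W) = −Σ p·log₂ p.
  −(0.25)·log₂(0.25) = 0.5000
  −(0.25)·log₂(0.25) = 0.5000
  −(0.25)·log₂(0.25) = 0.5000
  −(0.25)·log₂(0.25) = 0.5000
Sum: 0.5000 + 0.5000 + 0.5000 + 0.5000 = 2.000 bits.

2.000 bits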